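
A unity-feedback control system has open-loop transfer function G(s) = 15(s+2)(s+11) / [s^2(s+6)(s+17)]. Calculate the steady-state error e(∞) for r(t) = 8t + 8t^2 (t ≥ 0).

System type = 2 (two poles at s=0). By superposition:
  • 8t: tracked with zero error.
  • 8t^2: e_ss = 16/K_a with K_a=55/17 → 272/55.
Total e_ss = 272/55.

272/55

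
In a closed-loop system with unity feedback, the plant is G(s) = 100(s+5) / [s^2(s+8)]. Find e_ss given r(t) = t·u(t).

G(s) has two factors of s in the denominator, so the system is type 2.
A type-2 system has K_v = ∞, so it tracks a ramp input with zero steady-state error.

0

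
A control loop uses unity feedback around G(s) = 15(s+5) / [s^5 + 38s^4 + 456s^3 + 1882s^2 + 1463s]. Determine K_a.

Lowest-order denominator term is 1463s, so the open loop has 1 pole at the origin → type 1 system.
K_a = lim_{s→0} s^2·G(s) = 0 (the extra factor of s kills the finite limit).

0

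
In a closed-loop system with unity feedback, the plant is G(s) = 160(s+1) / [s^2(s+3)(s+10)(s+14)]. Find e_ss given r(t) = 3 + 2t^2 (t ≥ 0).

The open loop has two poles at the origin → type 2 system. Treating each term separately:
  • 3: tracked with zero error.
  • 2t^2: e_ss = 4/K_a with K_a=8/21 → 10.5.
Total e_ss = 10.5.

10.5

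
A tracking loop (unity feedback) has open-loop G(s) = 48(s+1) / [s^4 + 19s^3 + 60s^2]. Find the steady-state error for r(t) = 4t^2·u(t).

10

The denominator has no term below 60s^2 — 2 poles at s=0, type 2.
K_a = lim_{s→0} s^2·G(s) = 48·1 / 60 = 0.8.
r(t) = 4t^2 gives R(s) = 8/s^3.
e_ss = 8/K_a = 8/0.8 = 10.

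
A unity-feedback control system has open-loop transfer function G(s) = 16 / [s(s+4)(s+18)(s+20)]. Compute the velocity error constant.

1/90

G(s) has one factor of s in the denominator, so the system is type 1.
K_v = lim_{s→0} s·G(s) = 16 / (4·18·20) = 1/90.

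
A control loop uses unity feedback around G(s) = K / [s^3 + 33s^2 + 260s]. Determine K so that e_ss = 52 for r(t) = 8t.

Lowest-order denominator term is 260s, so the open loop has 1 pole at the origin → type 1 system.
K_v = lim_{s→0} s·G(s) = K / 260 = (1/260)·K.
e_ss = 8/K_v = 52 ⇒ K_v = 2/13 ⇒ K = (2/13)/(1/260) = 40.

40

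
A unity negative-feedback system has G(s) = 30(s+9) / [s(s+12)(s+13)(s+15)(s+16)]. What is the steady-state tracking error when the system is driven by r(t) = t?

416/3

One free integrator in G(s): this is a type 1 system.
K_v = lim_{s→0} s·G(s) = 30·9 / (12·13·15·16) = 3/416.
e_ss = 1/K_v = 1/(3/416) = 416/3.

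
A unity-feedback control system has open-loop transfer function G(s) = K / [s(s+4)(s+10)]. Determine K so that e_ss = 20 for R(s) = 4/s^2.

8

One free integrator in G(s): this is a type 1 system.
K_v = lim_{s→0} s·G(s) = K / (4·10) = 0.025·K.
e_ss = 4/K_v = 20 ⇒ K_v = 0.2 ⇒ K = 0.2/0.025 = 8.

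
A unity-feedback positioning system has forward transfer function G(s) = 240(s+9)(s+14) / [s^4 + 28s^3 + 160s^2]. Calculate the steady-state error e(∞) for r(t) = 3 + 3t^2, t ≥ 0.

Lowest-order denominator term is 160s^2, so the open loop has 2 poles at the origin → type 2 system. By superposition:
  • 3: tracked with zero error.
  • 3t^2: e_ss = 6/K_a with K_a=189 → 2/63.
Total e_ss = 2/63.

2/63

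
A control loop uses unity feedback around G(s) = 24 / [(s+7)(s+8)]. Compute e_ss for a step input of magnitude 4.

The open loop has no poles at the origin → type 0 system.
K_p = lim_{s→0} G(s) = 24 / (7·8) = 3/7.
e_ss = 4/(1 + K_p) = 4/(10/7) = 2.8.

2.8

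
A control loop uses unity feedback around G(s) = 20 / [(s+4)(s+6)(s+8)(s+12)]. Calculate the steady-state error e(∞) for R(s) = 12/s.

No free integrators in G(s): this is a type 0 system.
K_p = lim_{s→0} G(s) = 20 / (4·6·8·12) = 5/576.
e_ss = 12/(1 + K_p) = 12/(581/576) = 6912/581.

6912/581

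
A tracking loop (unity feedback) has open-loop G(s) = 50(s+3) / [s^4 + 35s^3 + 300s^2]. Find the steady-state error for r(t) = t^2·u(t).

Lowest-order denominator term is 300s^2, so the open loop has 2 poles at the origin → type 2 system.
K_a = lim_{s→0} s^2·G(s) = 50·3 / 300 = 0.5.
r(t) = t^2 gives R(s) = 2/s^3.
e_ss = 2/K_a = 2/0.5 = 4.

4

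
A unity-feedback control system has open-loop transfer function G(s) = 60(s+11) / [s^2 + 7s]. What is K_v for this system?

660/7

The denominator has no term below 7s — 1 pole at s=0, type 1.
K_v = lim_{s→0} s·G(s) = 60·11 / 7 = 660/7.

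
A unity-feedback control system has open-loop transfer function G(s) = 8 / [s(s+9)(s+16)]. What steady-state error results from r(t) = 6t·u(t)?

G(s) has one factor of s in the denominator, so the system is type 1.
K_v = lim_{s→0} s·G(s) = 8 / (9·16) = 1/18.
e_ss = 6/K_v = 6/(1/18) = 108.

108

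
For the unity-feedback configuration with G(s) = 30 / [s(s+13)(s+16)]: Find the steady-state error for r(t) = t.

104/15

System type = 1 (one pole at s=0).
K_v = lim_{s→0} s·G(s) = 30 / (13·16) = 15/104.
e_ss = 1/K_v = 1/(15/104) = 104/15.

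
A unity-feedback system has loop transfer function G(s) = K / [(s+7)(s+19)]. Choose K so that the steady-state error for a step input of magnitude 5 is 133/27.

The open loop has no poles at the origin → type 0 system.
K_p = lim_{s→0} G(s) = K / (7·19) = (1/133)·K.
e_ss = 5/(1 + K_p) = 133/27 ⇒ 1 + (1/133)·K = 135/133 ⇒ K = 2.

2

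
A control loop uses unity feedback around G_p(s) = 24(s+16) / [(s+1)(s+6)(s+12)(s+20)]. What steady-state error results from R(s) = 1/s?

The open loop has no poles at the origin → type 0 system.
K_p = lim_{s→0} G_p(s) = 24·16 / (1·6·12·20) = 4/15.
e_ss = 1/(1 + K_p) = 1/(19/15) = 15/19.

15/19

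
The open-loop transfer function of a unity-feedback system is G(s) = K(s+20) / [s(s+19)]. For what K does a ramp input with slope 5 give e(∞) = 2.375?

2

G(s) has one factor of s in the denominator, so the system is type 1.
K_v = lim_{s→0} s·G(s) = K·20 / (19) = (20/19)·K.
e_ss = 5/K_v = 2.375 ⇒ K_v = 40/19 ⇒ K = (40/19)/(20/19) = 2.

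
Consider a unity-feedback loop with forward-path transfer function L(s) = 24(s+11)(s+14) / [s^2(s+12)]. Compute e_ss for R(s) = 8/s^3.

2/77

L(s) has two factors of s in the denominator, so the system is type 2.
K_a = lim_{s→0} s^2·L(s) = 24·11·14 / (12) = 308.
r(t) = 4t^2 gives R(s) = 8/s^3.
e_ss = 8/K_a = 8/308 = 2/77.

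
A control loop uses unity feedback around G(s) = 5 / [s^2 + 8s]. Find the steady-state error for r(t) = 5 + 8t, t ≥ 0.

The denominator has no term below 8s — 1 pole at s=0, type 1. Treating each term separately:
  • 5: tracked with zero error.
  • 8t: e_ss = 8/K_v with K_v=0.625 → 12.8.
Total e_ss = 12.8.

12.8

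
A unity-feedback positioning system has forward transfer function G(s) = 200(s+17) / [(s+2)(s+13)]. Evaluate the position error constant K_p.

1700/13

G(s) has no factors of s in the denominator, so the system is type 0.
K_p = lim_{s→0} G(s) = 200·17 / (2·13) = 1700/13.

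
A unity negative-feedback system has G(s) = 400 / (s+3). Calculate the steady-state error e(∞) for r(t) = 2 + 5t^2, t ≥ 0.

infinity

The open loop has no poles at the origin → type 0 system. By superposition:
  • 2: e_ss = 2/(1+K_p) with K_p=400/3 → 6/403.
  • 5t^2: a type-0 system cannot track it, e_ss → ∞.
The unbounded component dominates.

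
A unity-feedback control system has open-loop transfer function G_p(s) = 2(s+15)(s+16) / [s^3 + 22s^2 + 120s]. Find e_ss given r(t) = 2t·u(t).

0.5

Lowest-order denominator term is 120s, so the open loop has 1 pole at the origin → type 1 system.
K_v = lim_{s→0} s·G_p(s) = 2·15·16 / 120 = 4.
e_ss = 2/K_v = 2/4 = 0.5.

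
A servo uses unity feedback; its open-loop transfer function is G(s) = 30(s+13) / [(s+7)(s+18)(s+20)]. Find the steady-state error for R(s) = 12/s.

No free integrators in G(s): this is a type 0 system.
K_p = lim_{s→0} G(s) = 30·13 / (7·18·20) = 13/84.
e_ss = 12/(1 + K_p) = 12/(97/84) = 1008/97.

1008/97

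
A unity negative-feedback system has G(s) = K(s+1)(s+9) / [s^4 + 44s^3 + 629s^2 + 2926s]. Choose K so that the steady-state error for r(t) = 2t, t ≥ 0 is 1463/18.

Factoring s from the denominator leaves a polynomial with constant term 2926, so the system is type 1.
K_v = lim_{s→0} s·G(s) = K·1·9 / 2926 = (9/2926)·K.
e_ss = 2/K_v = 1463/18 ⇒ K_v = 36/1463 ⇒ K = (36/1463)/(9/2926) = 8.

8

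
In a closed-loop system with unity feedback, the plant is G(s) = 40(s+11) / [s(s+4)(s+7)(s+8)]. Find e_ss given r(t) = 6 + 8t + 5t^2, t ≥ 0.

infinity

G(s) has one factor of s in the denominator, so the system is type 1. Treating each term separately:
  • 6: tracked with zero error.
  • 8t: e_ss = 8/K_v with K_v=55/28 → 224/55.
  • 5t^2: a type-1 system cannot track it, e_ss → ∞.
The unbounded component dominates.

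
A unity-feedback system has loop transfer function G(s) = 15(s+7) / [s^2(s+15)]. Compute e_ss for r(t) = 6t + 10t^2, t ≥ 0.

Two free integrators in G(s): this is a type 2 system. By superposition:
  • 6t: tracked with zero error.
  • 10t^2: e_ss = 20/K_a with K_a=7 → 20/7.
Total e_ss = 20/7.

20/7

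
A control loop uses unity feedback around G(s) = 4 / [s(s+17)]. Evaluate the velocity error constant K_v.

4/17

The open loop has one pole at the origin → type 1 system.
K_v = lim_{s→0} s·G(s) = 4 / (17) = 4/17.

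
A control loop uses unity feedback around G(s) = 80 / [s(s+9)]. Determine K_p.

K_p = lim_{s→0} G(s); with 1 pole at the origin the limit diverges, so K_p = ∞.

infinity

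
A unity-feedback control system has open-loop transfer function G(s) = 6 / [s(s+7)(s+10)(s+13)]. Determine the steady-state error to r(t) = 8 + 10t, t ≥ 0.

4550/3

G(s) has one factor of s in the denominator, so the system is type 1. Taking each input component in turn:
  • 8: tracked with zero error.
  • 10t: e_ss = 10/K_v with K_v=3/455 → 4550/3.
Total e_ss = 4550/3.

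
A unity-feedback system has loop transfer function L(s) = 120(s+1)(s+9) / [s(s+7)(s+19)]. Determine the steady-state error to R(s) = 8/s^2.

The open loop has one pole at the origin → type 1 system.
K_v = lim_{s→0} s·L(s) = 120·1·9 / (7·19) = 1080/133.
e_ss = 8/K_v = 8/(1080/133) = 133/135.

133/135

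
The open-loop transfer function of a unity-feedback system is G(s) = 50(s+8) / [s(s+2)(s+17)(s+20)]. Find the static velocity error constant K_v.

10/17

One free integrator in G(s): this is a type 1 system.
K_v = lim_{s→0} s·G(s) = 50·8 / (2·17·20) = 10/17.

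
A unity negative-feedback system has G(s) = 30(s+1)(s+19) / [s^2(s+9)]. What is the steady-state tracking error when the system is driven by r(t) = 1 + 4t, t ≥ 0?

0

Two free integrators in G(s): this is a type 2 system. By superposition:
  • 1: tracked with zero error.
  • 4t: tracked with zero error.
Total e_ss = 0.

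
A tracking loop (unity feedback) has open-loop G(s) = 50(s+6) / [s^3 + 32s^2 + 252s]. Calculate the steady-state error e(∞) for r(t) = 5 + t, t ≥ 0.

0.84

The denominator has no term below 252s — 1 pole at s=0, type 1. By superposition:
  • 5: tracked with zero error.
  • t: e_ss = 1/K_v with K_v=25/21 → 0.84.
Total e_ss = 0.84.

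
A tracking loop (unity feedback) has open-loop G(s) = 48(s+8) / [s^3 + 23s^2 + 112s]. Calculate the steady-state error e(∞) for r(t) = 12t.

Factoring s from the denominator leaves a polynomial with constant term 112, so the system is type 1.
K_v = lim_{s→0} s·G(s) = 48·8 / 112 = 24/7.
e_ss = 12/K_v = 12/(24/7) = 3.5.

3.5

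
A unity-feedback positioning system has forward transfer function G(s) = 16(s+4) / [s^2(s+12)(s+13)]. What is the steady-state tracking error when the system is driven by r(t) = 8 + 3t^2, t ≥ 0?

14.625

G(s) has two factors of s in the denominator, so the system is type 2. By superposition:
  • 8: tracked with zero error.
  • 3t^2: e_ss = 6/K_a with K_a=16/39 → 14.625.
Total e_ss = 14.625.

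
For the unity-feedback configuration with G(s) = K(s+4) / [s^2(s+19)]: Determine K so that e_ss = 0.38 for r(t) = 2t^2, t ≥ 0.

G(s) has two factors of s in the denominator, so the system is type 2.
K_a = lim_{s→0} s^2·G(s) = K·4 / (19) = (4/19)·K.
e_ss = 4/K_a = 0.38 ⇒ K_a = 200/19 ⇒ K = (200/19)/(4/19) = 50.

50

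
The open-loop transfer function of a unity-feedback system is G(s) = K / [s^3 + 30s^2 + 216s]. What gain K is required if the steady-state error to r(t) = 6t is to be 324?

4

Factoring s from the denominator leaves a polynomial with constant term 216, so the system is type 1.
K_v = lim_{s→0} s·G(s) = K / 216 = (1/216)·K.
e_ss = 6/K_v = 324 ⇒ K_v = 1/54 ⇒ K = (1/54)/(1/216) = 4.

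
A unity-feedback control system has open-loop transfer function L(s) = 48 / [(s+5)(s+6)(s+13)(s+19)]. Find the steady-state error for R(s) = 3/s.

No free integrators in L(s): this is a type 0 system.
K_p = lim_{s→0} L(s) = 48 / (5·6·13·19) = 8/1235.
e_ss = 3/(1 + K_p) = 3/(1243/1235) = 3705/1243.

3705/1243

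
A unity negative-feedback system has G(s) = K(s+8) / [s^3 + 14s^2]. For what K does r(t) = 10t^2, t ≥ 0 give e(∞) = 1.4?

Lowest-order denominator term is 14s^2, so the open loop has 2 poles at the origin → type 2 system.
K_a = lim_{s→0} s^2·G(s) = K·8 / 14 = (4/7)·K.
e_ss = 20/K_a = 1.4 ⇒ K_a = 100/7 ⇒ K = (100/7)/(4/7) = 25.

25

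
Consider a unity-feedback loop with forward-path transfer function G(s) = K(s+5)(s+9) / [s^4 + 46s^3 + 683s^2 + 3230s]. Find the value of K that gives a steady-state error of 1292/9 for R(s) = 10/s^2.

The denominator has no term below 3230s — 1 pole at s=0, type 1.
K_v = lim_{s→0} s·G(s) = K·5·9 / 3230 = (9/646)·K.
e_ss = 10/K_v = 1292/9 ⇒ K_v = 45/646 ⇒ K = (45/646)/(9/646) = 5.

5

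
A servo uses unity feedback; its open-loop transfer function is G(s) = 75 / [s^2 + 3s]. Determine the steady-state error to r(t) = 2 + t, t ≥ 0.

0.04

Lowest-order denominator term is 3s, so the open loop has 1 pole at the origin → type 1 system. Taking each input component in turn:
  • 2: tracked with zero error.
  • t: e_ss = 1/K_v with K_v=25 → 0.04.
Total e_ss = 0.04.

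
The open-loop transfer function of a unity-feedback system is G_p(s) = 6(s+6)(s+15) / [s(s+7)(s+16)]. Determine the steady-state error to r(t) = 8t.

One free integrator in G_p(s): this is a type 1 system.
K_v = lim_{s→0} s·G_p(s) = 6·6·15 / (7·16) = 135/28.
e_ss = 8/K_v = 8/(135/28) = 224/135.

224/135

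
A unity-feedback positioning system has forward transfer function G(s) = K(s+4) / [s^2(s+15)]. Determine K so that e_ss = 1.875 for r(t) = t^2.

G(s) has two factors of s in the denominator, so the system is type 2.
K_a = lim_{s→0} s^2·G(s) = K·4 / (15) = (4/15)·K.
e_ss = 2/K_a = 1.875 ⇒ K_a = 16/15 ⇒ K = (16/15)/(4/15) = 4.

4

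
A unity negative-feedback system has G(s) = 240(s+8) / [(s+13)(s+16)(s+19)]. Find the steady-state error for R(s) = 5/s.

G(s) has no factors of s in the denominator, so the system is type 0.
K_p = lim_{s→0} G(s) = 240·8 / (13·16·19) = 120/247.
e_ss = 5/(1 + K_p) = 5/(367/247) = 1235/367.

1235/367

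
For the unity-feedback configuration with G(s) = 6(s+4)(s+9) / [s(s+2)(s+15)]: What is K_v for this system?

7.2

One free integrator in G(s): this is a type 1 system.
K_v = lim_{s→0} s·G(s) = 6·4·9 / (2·15) = 7.2.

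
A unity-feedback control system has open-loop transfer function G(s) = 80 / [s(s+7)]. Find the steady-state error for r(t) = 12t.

1.05

The open loop has one pole at the origin → type 1 system.
K_v = lim_{s→0} s·G(s) = 80 / (7) = 80/7.
e_ss = 12/K_v = 12/(80/7) = 1.05.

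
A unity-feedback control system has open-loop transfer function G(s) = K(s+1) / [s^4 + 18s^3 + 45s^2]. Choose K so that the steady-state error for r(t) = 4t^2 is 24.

Factoring s^2 from the denominator leaves a polynomial with constant term 45, so the system is type 2.
K_a = lim_{s→0} s^2·G(s) = K·1 / 45 = (1/45)·K.
e_ss = 8/K_a = 24 ⇒ K_a = 1/3 ⇒ K = (1/3)/(1/45) = 15.

15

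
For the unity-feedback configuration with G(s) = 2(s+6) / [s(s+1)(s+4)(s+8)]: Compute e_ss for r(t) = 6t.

The open loop has one pole at the origin → type 1 system.
K_v = lim_{s→0} s·G(s) = 2·6 / (1·4·8) = 0.375.
e_ss = 6/K_v = 6/0.375 = 16.

16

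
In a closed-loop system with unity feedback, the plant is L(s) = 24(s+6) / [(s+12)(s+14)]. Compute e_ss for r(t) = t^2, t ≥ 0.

infinity

L(s) has no factors of s in the denominator, so the system is type 0.
K_a = lim_{s→0} s^2·L(s) = 0; the steady-state error to this parabolic input grows without bound.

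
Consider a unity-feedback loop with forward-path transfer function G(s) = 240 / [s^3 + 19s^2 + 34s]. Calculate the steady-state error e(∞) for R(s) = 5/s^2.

17/24

Factoring s from the denominator leaves a polynomial with constant term 34, so the system is type 1.
K_v = lim_{s→0} s·G(s) = 240 / 34 = 120/17.
e_ss = 5/K_v = 5/(120/17) = 17/24.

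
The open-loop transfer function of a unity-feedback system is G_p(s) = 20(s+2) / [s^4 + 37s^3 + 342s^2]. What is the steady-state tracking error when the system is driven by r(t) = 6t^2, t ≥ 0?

Lowest-order denominator term is 342s^2, so the open loop has 2 poles at the origin → type 2 system.
K_a = lim_{s→0} s^2·G_p(s) = 20·2 / 342 = 20/171.
r(t) = 6t^2 gives R(s) = 12/s^3.
e_ss = 12/K_a = 12/(20/171) = 102.6.

102.6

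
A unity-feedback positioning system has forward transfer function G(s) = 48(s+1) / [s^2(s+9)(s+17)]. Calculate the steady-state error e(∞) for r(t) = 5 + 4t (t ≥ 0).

0

System type = 2 (two poles at s=0). By superposition:
  • 5: tracked with zero error.
  • 4t: tracked with zero error.
Total e_ss = 0.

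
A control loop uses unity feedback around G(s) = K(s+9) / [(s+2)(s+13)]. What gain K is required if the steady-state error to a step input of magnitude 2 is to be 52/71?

System type = 0 (no poles at s=0).
K_p = lim_{s→0} G(s) = K·9 / (2·13) = (9/26)·K.
e_ss = 2/(1 + K_p) = 52/71 ⇒ 1 + (9/26)·K = 71/26 ⇒ K = 5.

5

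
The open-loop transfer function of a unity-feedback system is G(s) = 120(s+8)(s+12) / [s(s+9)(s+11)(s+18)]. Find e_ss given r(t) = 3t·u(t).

297/640

System type = 1 (one pole at s=0).
K_v = lim_{s→0} s·G(s) = 120·8·12 / (9·11·18) = 640/99.
e_ss = 3/K_v = 3/(640/99) = 297/640.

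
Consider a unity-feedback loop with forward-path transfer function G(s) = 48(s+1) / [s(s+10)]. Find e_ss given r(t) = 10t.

G(s) has one factor of s in the denominator, so the system is type 1.
K_v = lim_{s→0} s·G(s) = 48·1 / (10) = 4.8.
e_ss = 10/K_v = 10/4.8 = 25/12.

25/12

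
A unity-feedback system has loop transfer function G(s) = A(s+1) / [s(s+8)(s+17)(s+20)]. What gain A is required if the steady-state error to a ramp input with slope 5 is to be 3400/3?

12

System type = 1 (one pole at s=0).
K_v = lim_{s→0} s·G(s) = A·1 / (8·17·20) = (1/2720)·A.
e_ss = 5/K_v = 3400/3 ⇒ K_v = 3/680 ⇒ A = (3/680)/(1/2720) = 12.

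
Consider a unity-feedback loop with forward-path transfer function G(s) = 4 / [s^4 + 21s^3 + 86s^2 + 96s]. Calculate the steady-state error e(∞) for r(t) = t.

24

Factoring s from the denominator leaves a polynomial with constant term 96, so the system is type 1.
K_v = lim_{s→0} s·G(s) = 4 / 96 = 1/24.
e_ss = 1/K_v = 1/(1/24) = 24.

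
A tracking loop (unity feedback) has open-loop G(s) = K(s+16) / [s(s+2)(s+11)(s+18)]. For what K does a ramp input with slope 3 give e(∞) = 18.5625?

One free integrator in G(s): this is a type 1 system.
K_v = lim_{s→0} s·G(s) = K·16 / (2·11·18) = (4/99)·K.
e_ss = 3/K_v = 18.5625 ⇒ K_v = 16/99 ⇒ K = (16/99)/(4/99) = 4.

4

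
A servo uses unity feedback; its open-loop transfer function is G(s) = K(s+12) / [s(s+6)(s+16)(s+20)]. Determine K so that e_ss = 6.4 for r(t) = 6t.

G(s) has one factor of s in the denominator, so the system is type 1.
K_v = lim_{s→0} s·G(s) = K·12 / (6·16·20) = (1/160)·K.
e_ss = 6/K_v = 6.4 ⇒ K_v = 0.9375 ⇒ K = 0.9375/(1/160) = 150.

150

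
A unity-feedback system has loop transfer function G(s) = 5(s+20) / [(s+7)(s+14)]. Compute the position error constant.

50/49

G(s) has no factors of s in the denominator, so the system is type 0.
K_p = lim_{s→0} G(s) = 5·20 / (7·14) = 50/49.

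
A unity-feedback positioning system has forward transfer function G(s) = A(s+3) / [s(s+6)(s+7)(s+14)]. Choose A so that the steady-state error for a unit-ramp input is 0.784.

250

The open loop has one pole at the origin → type 1 system.
K_v = lim_{s→0} s·G(s) = A·3 / (6·7·14) = (1/196)·A.
e_ss = 1/K_v = 0.784 ⇒ K_v = 125/98 ⇒ A = (125/98)/(1/196) = 250.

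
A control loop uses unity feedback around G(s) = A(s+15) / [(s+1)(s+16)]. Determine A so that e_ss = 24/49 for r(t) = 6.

12

System type = 0 (no poles at s=0).
K_p = lim_{s→0} G(s) = A·15 / (1·16) = 0.9375·A.
e_ss = 6/(1 + K_p) = 24/49 ⇒ 1 + 0.9375·A = 12.25 ⇒ A = 12.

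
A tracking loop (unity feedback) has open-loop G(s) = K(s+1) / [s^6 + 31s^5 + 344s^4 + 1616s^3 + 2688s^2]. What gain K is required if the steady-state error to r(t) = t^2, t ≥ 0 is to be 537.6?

10

Factoring s^2 from the denominator leaves a polynomial with constant term 2688, so the system is type 2.
K_a = lim_{s→0} s^2·G(s) = K·1 / 2688 = (1/2688)·K.
e_ss = 2/K_a = 537.6 ⇒ K_a = 5/1344 ⇒ K = (5/1344)/(1/2688) = 10.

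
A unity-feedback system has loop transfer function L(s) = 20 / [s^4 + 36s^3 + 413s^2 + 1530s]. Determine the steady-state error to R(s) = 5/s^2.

The denominator has no term below 1530s — 1 pole at s=0, type 1.
K_v = lim_{s→0} s·L(s) = 20 / 1530 = 2/153.
e_ss = 5/K_v = 5/(2/153) = 382.5.

382.5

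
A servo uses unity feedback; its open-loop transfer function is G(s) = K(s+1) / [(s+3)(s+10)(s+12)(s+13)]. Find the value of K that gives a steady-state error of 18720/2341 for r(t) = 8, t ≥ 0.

The open loop has no poles at the origin → type 0 system.
K_p = lim_{s→0} G(s) = K·1 / (3·10·12·13) = (1/4680)·K.
e_ss = 8/(1 + K_p) = 18720/2341 ⇒ 1 + (1/4680)·K = 2341/2340 ⇒ K = 2.

2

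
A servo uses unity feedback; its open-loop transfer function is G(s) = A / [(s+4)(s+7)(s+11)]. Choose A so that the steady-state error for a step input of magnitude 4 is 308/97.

No free integrators in G(s): this is a type 0 system.
K_p = lim_{s→0} G(s) = A / (4·7·11) = (1/308)·A.
e_ss = 4/(1 + K_p) = 308/97 ⇒ 1 + (1/308)·A = 97/77 ⇒ A = 80.

80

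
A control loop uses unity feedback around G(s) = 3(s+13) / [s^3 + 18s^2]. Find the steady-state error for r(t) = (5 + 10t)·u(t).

The denominator has no term below 18s^2 — 2 poles at s=0, type 2. By superposition:
  • 5: tracked with zero error.
  • 10t: tracked with zero error.
Total e_ss = 0.

0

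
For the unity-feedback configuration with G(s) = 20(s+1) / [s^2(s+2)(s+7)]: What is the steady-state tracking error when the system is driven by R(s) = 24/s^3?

16.8

The open loop has two poles at the origin → type 2 system.
K_a = lim_{s→0} s^2·G(s) = 20·1 / (2·7) = 10/7.
r(t) = 12t^2 gives R(s) = 24/s^3.
e_ss = 24/K_a = 24/(10/7) = 16.8.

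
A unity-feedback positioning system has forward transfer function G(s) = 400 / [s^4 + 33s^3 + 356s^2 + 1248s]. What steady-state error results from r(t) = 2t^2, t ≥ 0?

Lowest-order denominator term is 1248s, so the open loop has 1 pole at the origin → type 1 system.
K_a = lim_{s→0} s^2·G(s) = 0; the steady-state error to this parabolic input grows without bound.

infinity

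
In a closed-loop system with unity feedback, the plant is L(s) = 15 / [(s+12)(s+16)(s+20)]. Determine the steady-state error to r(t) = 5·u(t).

1280/257

No free integrators in L(s): this is a type 0 system.
K_p = lim_{s→0} L(s) = 15 / (12·16·20) = 1/256.
e_ss = 5/(1 + K_p) = 5/(257/256) = 1280/257.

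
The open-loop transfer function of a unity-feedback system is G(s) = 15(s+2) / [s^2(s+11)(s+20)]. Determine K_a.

G(s) has two factors of s in the denominator, so the system is type 2.
K_a = lim_{s→0} s^2·G(s) = 15·2 / (11·20) = 3/22.

3/22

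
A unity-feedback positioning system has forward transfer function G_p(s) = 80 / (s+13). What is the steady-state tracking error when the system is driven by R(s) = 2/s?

26/93

No free integrators in G_p(s): this is a type 0 system.
K_p = lim_{s→0} G_p(s) = 80 / (13) = 80/13.
e_ss = 2/(1 + K_p) = 2/(93/13) = 26/93.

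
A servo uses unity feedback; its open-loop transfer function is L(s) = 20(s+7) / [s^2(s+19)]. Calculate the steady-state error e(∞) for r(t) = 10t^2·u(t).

19/7

Two free integrators in L(s): this is a type 2 system.
K_a = lim_{s→0} s^2·L(s) = 20·7 / (19) = 140/19.
r(t) = 10t^2 gives R(s) = 20/s^3.
e_ss = 20/K_a = 20/(140/19) = 19/7.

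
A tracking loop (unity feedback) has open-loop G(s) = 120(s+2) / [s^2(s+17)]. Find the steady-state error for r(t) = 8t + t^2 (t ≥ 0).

17/120

The open loop has two poles at the origin → type 2 system. By superposition:
  • 8t: tracked with zero error.
  • t^2: e_ss = 2/K_a with K_a=240/17 → 17/120.
Total e_ss = 17/120.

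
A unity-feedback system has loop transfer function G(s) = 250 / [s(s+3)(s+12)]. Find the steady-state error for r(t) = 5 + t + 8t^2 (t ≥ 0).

infinity

System type = 1 (one pole at s=0). By superposition:
  • 5: tracked with zero error.
  • t: e_ss = 1/K_v with K_v=125/18 → 0.144.
  • 8t^2: a type-1 system cannot track it, e_ss → ∞.
The unbounded component dominates.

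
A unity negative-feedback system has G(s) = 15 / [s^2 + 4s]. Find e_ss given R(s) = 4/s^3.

infinity

Lowest-order denominator term is 4s, so the open loop has 1 pole at the origin → type 1 system.
For a type-1 system K_a = 0, so e_ss to a parabolic input is unbounded.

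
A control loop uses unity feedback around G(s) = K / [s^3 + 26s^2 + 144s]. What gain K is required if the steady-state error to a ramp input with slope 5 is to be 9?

Lowest-order denominator term is 144s, so the open loop has 1 pole at the origin → type 1 system.
K_v = lim_{s→0} s·G(s) = K / 144 = (1/144)·K.
e_ss = 5/K_v = 9 ⇒ K_v = 5/9 ⇒ K = (5/9)/(1/144) = 80.

80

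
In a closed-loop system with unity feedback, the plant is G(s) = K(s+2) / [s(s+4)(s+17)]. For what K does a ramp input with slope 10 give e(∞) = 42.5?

One free integrator in G(s): this is a type 1 system.
K_v = lim_{s→0} s·G(s) = K·2 / (4·17) = (1/34)·K.
e_ss = 10/K_v = 42.5 ⇒ K_v = 4/17 ⇒ K = (4/17)/(1/34) = 8.

8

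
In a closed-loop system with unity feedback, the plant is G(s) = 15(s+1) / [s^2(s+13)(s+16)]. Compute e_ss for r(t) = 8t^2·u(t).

System type = 2 (two poles at s=0).
K_a = lim_{s→0} s^2·G(s) = 15·1 / (13·16) = 15/208.
r(t) = 8t^2 gives R(s) = 16/s^3.
e_ss = 16/K_a = 16/(15/208) = 3328/15.

3328/15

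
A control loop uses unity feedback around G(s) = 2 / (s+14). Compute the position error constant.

System type = 0 (no poles at s=0).
K_p = lim_{s→0} G(s) = 2 / (14) = 1/7.

1/7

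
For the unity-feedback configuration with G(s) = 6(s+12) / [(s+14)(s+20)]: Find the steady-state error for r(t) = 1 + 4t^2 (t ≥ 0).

The open loop has no poles at the origin → type 0 system. Taking each input component in turn:
  • 1: e_ss = 1/(1+K_p) with K_p=9/35 → 35/44.
  • 4t^2: a type-0 system cannot track it, e_ss → ∞.
The unbounded component dominates.

infinity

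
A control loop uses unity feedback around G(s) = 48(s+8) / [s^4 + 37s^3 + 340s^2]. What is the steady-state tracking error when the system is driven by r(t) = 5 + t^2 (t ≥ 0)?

85/48

The denominator has no term below 340s^2 — 2 poles at s=0, type 2. Taking each input component in turn:
  • 5: tracked with zero error.
  • t^2: e_ss = 2/K_a with K_a=96/85 → 85/48.
Total e_ss = 85/48.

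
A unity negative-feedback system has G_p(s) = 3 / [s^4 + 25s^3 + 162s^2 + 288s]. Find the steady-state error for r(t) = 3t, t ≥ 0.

The denominator has no term below 288s — 1 pole at s=0, type 1.
K_v = lim_{s→0} s·G_p(s) = 3 / 288 = 1/96.
e_ss = 3/K_v = 3/(1/96) = 288.

288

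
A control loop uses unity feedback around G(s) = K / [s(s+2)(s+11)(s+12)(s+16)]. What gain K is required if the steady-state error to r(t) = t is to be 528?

8

One free integrator in G(s): this is a type 1 system.
K_v = lim_{s→0} s·G(s) = K / (2·11·12·16) = (1/4224)·K.
e_ss = 1/K_v = 528 ⇒ K_v = 1/528 ⇒ K = (1/528)/(1/4224) = 8.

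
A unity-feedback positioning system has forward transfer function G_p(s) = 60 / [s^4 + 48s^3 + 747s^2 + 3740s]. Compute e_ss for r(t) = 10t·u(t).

Factoring s from the denominator leaves a polynomial with constant term 3740, so the system is type 1.
K_v = lim_{s→0} s·G_p(s) = 60 / 3740 = 3/187.
e_ss = 10/K_v = 10/(3/187) = 1870/3.

1870/3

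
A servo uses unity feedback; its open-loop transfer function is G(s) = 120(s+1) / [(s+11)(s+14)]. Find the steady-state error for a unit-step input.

G(s) has no factors of s in the denominator, so the system is type 0.
K_p = lim_{s→0} G(s) = 120·1 / (11·14) = 60/77.
e_ss = 1/(1 + K_p) = 1/(137/77) = 77/137.

77/137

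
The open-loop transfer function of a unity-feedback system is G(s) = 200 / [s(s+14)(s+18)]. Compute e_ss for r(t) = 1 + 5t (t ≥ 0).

6.3

The open loop has one pole at the origin → type 1 system. Taking each input component in turn:
  • 1: tracked with zero error.
  • 5t: e_ss = 5/K_v with K_v=50/63 → 6.3.
Total e_ss = 6.3.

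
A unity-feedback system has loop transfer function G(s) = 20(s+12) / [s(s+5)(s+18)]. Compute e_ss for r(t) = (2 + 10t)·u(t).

G(s) has one factor of s in the denominator, so the system is type 1. Taking each input component in turn:
  • 2: tracked with zero error.
  • 10t: e_ss = 10/K_v with K_v=8/3 → 3.75.
Total e_ss = 3.75.

3.75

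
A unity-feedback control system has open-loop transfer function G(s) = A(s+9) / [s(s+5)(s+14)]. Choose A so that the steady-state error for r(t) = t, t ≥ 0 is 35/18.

G(s) has one factor of s in the denominator, so the system is type 1.
K_v = lim_{s→0} s·G(s) = A·9 / (5·14) = (9/70)·A.
e_ss = 1/K_v = 35/18 ⇒ K_v = 18/35 ⇒ A = (18/35)/(9/70) = 4.

4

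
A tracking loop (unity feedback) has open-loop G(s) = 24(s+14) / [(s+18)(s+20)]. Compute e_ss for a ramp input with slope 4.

The open loop has no poles at the origin → type 0 system.
For a type-0 system K_v = 0, so e_ss to a ramp input is unbounded.

infinity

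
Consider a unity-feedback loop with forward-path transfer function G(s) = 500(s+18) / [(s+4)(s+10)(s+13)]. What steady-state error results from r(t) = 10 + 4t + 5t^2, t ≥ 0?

System type = 0 (no poles at s=0). Taking each input component in turn:
  • 10: e_ss = 10/(1+K_p) with K_p=225/13 → 65/119.
  • 4t: a type-0 system cannot track it, e_ss → ∞.
  • 5t^2: a type-0 system cannot track it, e_ss → ∞.
The unbounded component dominates.

infinity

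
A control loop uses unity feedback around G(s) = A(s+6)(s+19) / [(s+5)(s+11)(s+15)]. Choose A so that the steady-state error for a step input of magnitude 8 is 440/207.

20

System type = 0 (no poles at s=0).
K_p = lim_{s→0} G(s) = A·6·19 / (5·11·15) = (38/275)·A.
e_ss = 8/(1 + K_p) = 440/207 ⇒ 1 + (38/275)·A = 207/55 ⇒ A = 20.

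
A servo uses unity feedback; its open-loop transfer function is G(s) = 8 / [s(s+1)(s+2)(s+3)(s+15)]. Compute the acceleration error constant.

System type = 1 (one pole at s=0).
K_a = lim_{s→0} s^2·G(s) = 0 (the extra factor of s kills the finite limit).

0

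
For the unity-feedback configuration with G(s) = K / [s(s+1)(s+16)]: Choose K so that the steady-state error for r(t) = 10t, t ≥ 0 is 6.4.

25

One free integrator in G(s): this is a type 1 system.
K_v = lim_{s→0} s·G(s) = K / (1·16) = 0.0625·K.
e_ss = 10/K_v = 6.4 ⇒ K_v = 1.5625 ⇒ K = 1.5625/0.0625 = 25.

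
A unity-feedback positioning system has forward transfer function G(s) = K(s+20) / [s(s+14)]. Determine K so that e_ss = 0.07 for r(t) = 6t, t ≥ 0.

G(s) has one factor of s in the denominator, so the system is type 1.
K_v = lim_{s→0} s·G(s) = K·20 / (14) = (10/7)·K.
e_ss = 6/K_v = 0.07 ⇒ K_v = 600/7 ⇒ K = (600/7)/(10/7) = 60.

60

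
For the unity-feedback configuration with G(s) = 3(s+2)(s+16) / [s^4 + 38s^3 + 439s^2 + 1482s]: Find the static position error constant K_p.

infinity

K_p = lim_{s→0} G(s); with 1 pole at the origin the limit diverges, so K_p = ∞.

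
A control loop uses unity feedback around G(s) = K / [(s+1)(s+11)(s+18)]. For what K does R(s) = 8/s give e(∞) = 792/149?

No free integrators in G(s): this is a type 0 system.
K_p = lim_{s→0} G(s) = K / (1·11·18) = (1/198)·K.
e_ss = 8/(1 + K_p) = 792/149 ⇒ 1 + (1/198)·K = 149/99 ⇒ K = 100.

100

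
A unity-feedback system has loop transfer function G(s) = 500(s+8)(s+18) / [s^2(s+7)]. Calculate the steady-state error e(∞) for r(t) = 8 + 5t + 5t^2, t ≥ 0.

7/7200

System type = 2 (two poles at s=0). By superposition:
  • 8: tracked with zero error.
  • 5t: tracked with zero error.
  • 5t^2: e_ss = 10/K_a with K_a=72000/7 → 7/7200.
Total e_ss = 7/7200.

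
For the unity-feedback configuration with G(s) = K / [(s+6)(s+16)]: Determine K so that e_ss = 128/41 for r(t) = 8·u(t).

150

G(s) has no factors of s in the denominator, so the system is type 0.
K_p = lim_{s→0} G(s) = K / (6·16) = (1/96)·K.
e_ss = 8/(1 + K_p) = 128/41 ⇒ 1 + (1/96)·K = 2.5625 ⇒ K = 150.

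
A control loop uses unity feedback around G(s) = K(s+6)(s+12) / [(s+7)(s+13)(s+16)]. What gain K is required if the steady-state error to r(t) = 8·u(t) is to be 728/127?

8

System type = 0 (no poles at s=0).
K_p = lim_{s→0} G(s) = K·6·12 / (7·13·16) = (9/182)·K.
e_ss = 8/(1 + K_p) = 728/127 ⇒ 1 + (9/182)·K = 127/91 ⇒ K = 8.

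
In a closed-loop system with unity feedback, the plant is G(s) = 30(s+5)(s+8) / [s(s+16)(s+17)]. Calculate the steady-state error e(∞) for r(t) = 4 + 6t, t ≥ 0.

1.36

The open loop has one pole at the origin → type 1 system. Treating each term separately:
  • 4: tracked with zero error.
  • 6t: e_ss = 6/K_v with K_v=75/17 → 1.36.
Total e_ss = 1.36.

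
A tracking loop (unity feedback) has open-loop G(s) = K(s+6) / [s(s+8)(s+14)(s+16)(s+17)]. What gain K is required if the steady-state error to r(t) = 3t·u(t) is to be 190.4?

G(s) has one factor of s in the denominator, so the system is type 1.
K_v = lim_{s→0} s·G(s) = K·6 / (8·14·16·17) = (3/15232)·K.
e_ss = 3/K_v = 190.4 ⇒ K_v = 15/952 ⇒ K = (15/952)/(3/15232) = 80.

80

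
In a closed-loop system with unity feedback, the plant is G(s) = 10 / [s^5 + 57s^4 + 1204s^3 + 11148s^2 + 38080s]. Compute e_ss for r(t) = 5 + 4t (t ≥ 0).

15232

Lowest-order denominator term is 38080s, so the open loop has 1 pole at the origin → type 1 system. Treating each term separately:
  • 5: tracked with zero error.
  • 4t: e_ss = 4/K_v with K_v=1/3808 → 15232.
Total e_ss = 15232.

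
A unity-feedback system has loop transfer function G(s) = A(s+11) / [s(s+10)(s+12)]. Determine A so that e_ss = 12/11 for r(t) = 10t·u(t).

The open loop has one pole at the origin → type 1 system.
K_v = lim_{s→0} s·G(s) = A·11 / (10·12) = (11/120)·A.
e_ss = 10/K_v = 12/11 ⇒ K_v = 55/6 ⇒ A = (55/6)/(11/120) = 100.

100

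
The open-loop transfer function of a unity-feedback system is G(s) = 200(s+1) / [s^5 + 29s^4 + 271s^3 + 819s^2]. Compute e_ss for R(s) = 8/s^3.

32.76

Factoring s^2 from the denominator leaves a polynomial with constant term 819, so the system is type 2.
K_a = lim_{s→0} s^2·G(s) = 200·1 / 819 = 200/819.
r(t) = 4t^2 gives R(s) = 8/s^3.
e_ss = 8/K_a = 8/(200/819) = 32.76.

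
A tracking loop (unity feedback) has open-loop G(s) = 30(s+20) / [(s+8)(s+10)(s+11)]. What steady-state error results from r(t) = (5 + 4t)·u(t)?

infinity

System type = 0 (no poles at s=0). By superposition:
  • 5: e_ss = 5/(1+K_p) with K_p=15/22 → 110/37.
  • 4t: a type-0 system cannot track it, e_ss → ∞.
The unbounded component dominates.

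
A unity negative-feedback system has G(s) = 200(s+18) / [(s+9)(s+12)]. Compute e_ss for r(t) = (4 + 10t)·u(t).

infinity

No free integrators in G(s): this is a type 0 system. By superposition:
  • 4: e_ss = 4/(1+K_p) with K_p=100/3 → 12/103.
  • 10t: a type-0 system cannot track it, e_ss → ∞.
The unbounded component dominates.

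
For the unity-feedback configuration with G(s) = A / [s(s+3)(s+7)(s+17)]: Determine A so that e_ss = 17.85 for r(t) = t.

20

System type = 1 (one pole at s=0).
K_v = lim_{s→0} s·G(s) = A / (3·7·17) = (1/357)·A.
e_ss = 1/K_v = 17.85 ⇒ K_v = 20/357 ⇒ A = (20/357)/(1/357) = 20.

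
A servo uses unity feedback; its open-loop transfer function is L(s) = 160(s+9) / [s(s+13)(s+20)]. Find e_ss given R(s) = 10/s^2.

System type = 1 (one pole at s=0).
K_v = lim_{s→0} s·L(s) = 160·9 / (13·20) = 72/13.
e_ss = 10/K_v = 10/(72/13) = 65/36.

65/36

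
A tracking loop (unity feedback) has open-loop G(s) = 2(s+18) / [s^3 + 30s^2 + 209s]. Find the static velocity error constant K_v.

Lowest-order denominator term is 209s, so the open loop has 1 pole at the origin → type 1 system.
K_v = lim_{s→0} s·G(s) = 2·18 / 209 = 36/209.

36/209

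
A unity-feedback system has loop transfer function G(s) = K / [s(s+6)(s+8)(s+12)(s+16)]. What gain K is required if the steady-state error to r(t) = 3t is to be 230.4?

120

G(s) has one factor of s in the denominator, so the system is type 1.
K_v = lim_{s→0} s·G(s) = K / (6·8·12·16) = (1/9216)·K.
e_ss = 3/K_v = 230.4 ⇒ K_v = 5/384 ⇒ K = (5/384)/(1/9216) = 120.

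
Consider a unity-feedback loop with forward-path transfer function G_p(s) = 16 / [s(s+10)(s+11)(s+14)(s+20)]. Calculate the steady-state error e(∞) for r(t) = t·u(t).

1925

G_p(s) has one factor of s in the denominator, so the system is type 1.
K_v = lim_{s→0} s·G_p(s) = 16 / (10·11·14·20) = 1/1925.
e_ss = 1/K_v = 1/(1/1925) = 1925.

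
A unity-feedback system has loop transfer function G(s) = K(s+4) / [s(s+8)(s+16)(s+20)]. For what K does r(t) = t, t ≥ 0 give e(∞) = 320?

2

One free integrator in G(s): this is a type 1 system.
K_v = lim_{s→0} s·G(s) = K·4 / (8·16·20) = (1/640)·K.
e_ss = 1/K_v = 320 ⇒ K_v = 1/320 ⇒ K = (1/320)/(1/640) = 2.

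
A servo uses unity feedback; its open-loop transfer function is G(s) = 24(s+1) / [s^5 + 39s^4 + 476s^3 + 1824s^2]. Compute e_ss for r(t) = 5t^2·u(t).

The denominator has no term below 1824s^2 — 2 poles at s=0, type 2.
K_a = lim_{s→0} s^2·G(s) = 24·1 / 1824 = 1/76.
r(t) = 5t^2 gives R(s) = 10/s^3.
e_ss = 10/K_a = 10/(1/76) = 760.

760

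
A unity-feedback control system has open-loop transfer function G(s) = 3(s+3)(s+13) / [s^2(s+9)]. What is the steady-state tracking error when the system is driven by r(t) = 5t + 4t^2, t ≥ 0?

8/13

G(s) has two factors of s in the denominator, so the system is type 2. Treating each term separately:
  • 5t: tracked with zero error.
  • 4t^2: e_ss = 8/K_a with K_a=13 → 8/13.
Total e_ss = 8/13.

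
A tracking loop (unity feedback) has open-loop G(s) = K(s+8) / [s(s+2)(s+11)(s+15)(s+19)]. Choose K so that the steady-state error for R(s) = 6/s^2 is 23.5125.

200

One free integrator in G(s): this is a type 1 system.
K_v = lim_{s→0} s·G(s) = K·8 / (2·11·15·19) = (4/3135)·K.
e_ss = 6/K_v = 23.5125 ⇒ K_v = 160/627 ⇒ K = (160/627)/(4/3135) = 200.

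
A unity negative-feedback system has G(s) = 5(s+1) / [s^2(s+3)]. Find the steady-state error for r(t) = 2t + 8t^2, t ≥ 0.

System type = 2 (two poles at s=0). Taking each input component in turn:
  • 2t: tracked with zero error.
  • 8t^2: e_ss = 16/K_a with K_a=5/3 → 9.6.
Total e_ss = 9.6.

9.6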